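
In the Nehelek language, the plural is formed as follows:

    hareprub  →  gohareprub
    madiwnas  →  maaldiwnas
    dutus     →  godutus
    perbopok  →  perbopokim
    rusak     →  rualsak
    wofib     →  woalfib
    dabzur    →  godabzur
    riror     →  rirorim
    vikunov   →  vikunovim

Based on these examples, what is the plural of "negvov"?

negvovim

dabzur and riror both end in -r yet inflect differently (godabzur, rirorim), so the final letter is not what conditions the rule; the last vowel is.
"negvov" has last vowel 'o'. The stems whose last vowel is 'o' (riror → rirorim, perbopok → perbopokim, vikunov → vikunovim) add -im.
So negvov → negvovim.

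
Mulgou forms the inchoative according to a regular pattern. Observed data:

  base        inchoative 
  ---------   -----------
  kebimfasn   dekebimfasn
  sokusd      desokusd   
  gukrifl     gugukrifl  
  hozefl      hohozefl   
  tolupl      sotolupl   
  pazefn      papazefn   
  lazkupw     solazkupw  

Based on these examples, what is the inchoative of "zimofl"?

zizimofl

gukrifl and tolupl both end in -l yet inflect differently (gugukrifl, sotolupl), so the final letter is not what conditions the rule; the second-to-last letter is.
"zimofl" has second-to-last letter 'f'. The stems whose second-to-last letter is 'f' (gukrifl → gugukrifl, hozefl → hohozefl, pazefn → papazefn) repeat the first consonant+vowel as a prefix.
So zimofl → zizimofl.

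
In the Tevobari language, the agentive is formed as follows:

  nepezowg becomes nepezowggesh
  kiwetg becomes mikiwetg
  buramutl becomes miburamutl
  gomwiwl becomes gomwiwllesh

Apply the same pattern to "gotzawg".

gotzawggesh

kiwetg and nepezowg both end in -g yet inflect differently (mikiwetg, nepezowggesh), so the final letter is not what conditions the rule; the second-to-last letter is.
"gotzawg" has second-to-last letter 'w'. The stems whose second-to-last letter is 'w' (nepezowg → nepezowggesh, gomwiwl → gomwiwllesh) double the final consonant and add -esh.
The other pattern: stems whose second-to-last letter is 't' add the prefix mi-.
So gotzawg → gotzawggesh.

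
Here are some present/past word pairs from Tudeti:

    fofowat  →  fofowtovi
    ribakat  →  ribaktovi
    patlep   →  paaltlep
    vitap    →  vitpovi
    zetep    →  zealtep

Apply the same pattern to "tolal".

"tolal" has last vowel 'a'. The stems whose last vowel is 'a' (vitap → vitpovi, ribakat → ribaktovi, fofowat → fofowtovi) delete the last vowel and add -ovi.
The other pattern: stems whose last vowel is 'e' insert -al- after the first vowel.
So tolal → tollovi.

tollovi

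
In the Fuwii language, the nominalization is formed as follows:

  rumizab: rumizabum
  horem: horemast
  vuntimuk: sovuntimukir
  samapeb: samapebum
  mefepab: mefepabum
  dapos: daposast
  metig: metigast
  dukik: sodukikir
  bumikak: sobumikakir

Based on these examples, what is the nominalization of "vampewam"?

vampewamast

"vampewam" ends in -m. The one such stem in the data (horem → horemast) adds -ast, so the same rule applies.
The other patterns: stems ending in -b add -um; stems ending in -k add so- … -ir around the stem.
So vampewam → vampewamast.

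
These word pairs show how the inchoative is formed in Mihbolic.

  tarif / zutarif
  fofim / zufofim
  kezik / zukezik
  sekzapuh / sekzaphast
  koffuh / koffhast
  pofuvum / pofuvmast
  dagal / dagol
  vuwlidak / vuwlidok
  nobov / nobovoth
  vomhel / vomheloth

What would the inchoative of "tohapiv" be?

fofim and pofuvum both end in -m yet inflect differently (zufofim, pofuvmast), so the final letter is not what conditions the rule; the last vowel is.
"tohapiv" has last vowel 'i'. The stems whose last vowel is 'i' (tarif → zutarif, fofim → zufofim, kezik → zukezik) add the prefix zu-.
The other patterns: stems whose last vowel is 'u' delete the last vowel and add -ast; stems whose last vowel is 'a' change the last vowel to 'o'; stems whose last vowel is 'e' or 'o' add -oth.
So tohapiv → zutohapiv.

zutohapiv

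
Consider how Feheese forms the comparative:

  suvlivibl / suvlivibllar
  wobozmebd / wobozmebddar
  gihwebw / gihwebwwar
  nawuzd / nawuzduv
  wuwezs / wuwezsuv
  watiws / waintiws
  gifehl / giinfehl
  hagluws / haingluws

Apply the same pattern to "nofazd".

wobozmebd and nawuzd both end in -d yet inflect differently (wobozmebddar, nawuzduv), so the final letter is not what conditions the rule; the second-to-last letter is.
"nofazd" has second-to-last letter 'z'. The stems whose second-to-last letter is 'z' (nawuzd → nawuzduv, wuwezs → wuwezsuv) add -uv.
So nofazd → nofazduv.

nofazduv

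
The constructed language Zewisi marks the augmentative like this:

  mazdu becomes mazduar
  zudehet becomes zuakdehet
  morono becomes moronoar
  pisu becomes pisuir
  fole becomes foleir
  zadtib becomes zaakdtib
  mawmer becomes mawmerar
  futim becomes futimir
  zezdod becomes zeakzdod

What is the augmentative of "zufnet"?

mazdu and pisu both end in -u yet inflect differently (mazduar, pisuir), so the final letter is not what conditions the rule; the first letter is.
"zufnet" begins with z-. The stems beginning with z- (zadtib → zaakdtib, zudehet → zuakdehet, zezdod → zeakzdod) insert -ak- after the first vowel.
So zufnet → zuakfnet.

zuakfnet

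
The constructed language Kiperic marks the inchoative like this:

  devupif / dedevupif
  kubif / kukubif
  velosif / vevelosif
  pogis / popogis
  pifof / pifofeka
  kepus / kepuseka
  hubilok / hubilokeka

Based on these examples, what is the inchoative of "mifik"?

devupif and pifof both end in -f yet inflect differently (dedevupif, pifofeka), so the final letter is not what conditions the rule; the last vowel is.
"mifik" has last vowel 'i'. The stems whose last vowel is 'i' (devupif → dedevupif, kubif → kukubif, velosif → vevelosif) repeat the first consonant+vowel as a prefix.
So mifik → mimifik.

mimifik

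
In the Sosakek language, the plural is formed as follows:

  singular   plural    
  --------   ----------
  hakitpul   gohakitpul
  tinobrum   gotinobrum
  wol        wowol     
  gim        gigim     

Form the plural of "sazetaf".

gosazetaf

hakitpul and wol both end in -l yet inflect differently (gohakitpul, wowol), so the final letter is not what conditions the rule; the number of vowels is.
"sazetaf" has 3 vowels. The stems with 3 vowels (hakitpul → gohakitpul, tinobrum → gotinobrum) add the prefix go-.
The other pattern: stems with 1 vowel repeat the first consonant+vowel as a prefix.
So sazetaf → gosazetaf.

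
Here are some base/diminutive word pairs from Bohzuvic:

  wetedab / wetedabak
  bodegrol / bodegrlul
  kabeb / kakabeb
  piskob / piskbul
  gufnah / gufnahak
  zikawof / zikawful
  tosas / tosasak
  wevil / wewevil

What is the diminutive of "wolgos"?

piskob and wetedab both end in -b yet inflect differently (piskbul, wetedabak), so the final letter is not what conditions the rule; the last vowel is.
"wolgos" has last vowel 'o'. The stems whose last vowel is 'o' (bodegrol → bodegrlul, piskob → piskbul, zikawof → zikawful) delete the last vowel and add -ul.
The other patterns: stems whose last vowel is 'a' add -ak; stems whose last vowel is 'e' or 'i' repeat the first consonant+vowel as a prefix.
So wolgos → wolgsul.

wolgsul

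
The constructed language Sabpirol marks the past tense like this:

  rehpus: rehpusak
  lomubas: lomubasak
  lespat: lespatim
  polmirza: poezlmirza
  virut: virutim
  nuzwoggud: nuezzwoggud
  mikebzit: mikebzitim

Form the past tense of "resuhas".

"resuhas" ends in -s. The stems ending in -s (rehpus → rehpusak, lomubas → lomubasak) add -ak.
The other patterns: stems ending in -t add -im; stems ending in -a or -d insert -ez- after the first vowel.
So resuhas → resuhasak.

resuhasak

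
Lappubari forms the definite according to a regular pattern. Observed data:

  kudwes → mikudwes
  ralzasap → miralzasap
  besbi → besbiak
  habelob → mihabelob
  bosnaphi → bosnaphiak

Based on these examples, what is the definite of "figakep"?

mifigakep

"figakep" ends in a consonant. The stems ending in a consonant (kudwes → mikudwes, ralzasap → miralzasap, habelob → mihabelob) add the prefix mi-.
So figakep → mifigakep.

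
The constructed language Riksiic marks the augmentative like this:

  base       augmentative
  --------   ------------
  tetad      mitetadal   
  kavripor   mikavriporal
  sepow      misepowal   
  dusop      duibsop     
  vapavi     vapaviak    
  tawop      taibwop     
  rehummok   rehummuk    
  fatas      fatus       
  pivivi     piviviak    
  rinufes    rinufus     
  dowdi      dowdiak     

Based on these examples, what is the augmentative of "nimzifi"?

dusop and rehummok both have last vowel 'o' yet inflect differently (duibsop, rehummuk), so the last vowel is not what conditions the rule; the final letter is.
"nimzifi" ends in -i. The stems ending in -i (dowdi → dowdiak, pivivi → piviviak, vapavi → vapaviak) add -ak.
So nimzifi → nimzifiak.

nimzifiak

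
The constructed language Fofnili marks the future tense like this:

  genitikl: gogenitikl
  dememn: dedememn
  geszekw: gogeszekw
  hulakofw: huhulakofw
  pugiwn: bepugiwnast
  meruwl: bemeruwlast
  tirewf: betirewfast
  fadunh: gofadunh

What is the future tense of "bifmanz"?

"bifmanz" has second-to-last letter 'n'. The one such stem in the data (fadunh → gofadunh) adds the prefix go-, so the same rule applies.
The other patterns: stems whose second-to-last letter is 'w' add be- … -ast around the stem; stems whose second-to-last letter is 'f' or 'm' repeat the first consonant+vowel as a prefix.
So bifmanz → gobifmanz.

gobifmanz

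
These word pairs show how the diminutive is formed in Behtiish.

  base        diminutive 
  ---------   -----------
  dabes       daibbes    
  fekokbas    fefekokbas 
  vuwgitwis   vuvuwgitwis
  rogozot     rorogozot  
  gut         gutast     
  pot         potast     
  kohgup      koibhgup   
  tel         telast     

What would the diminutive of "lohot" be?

loibhot

dabes and fekokbas both end in -s yet inflect differently (daibbes, fefekokbas), so the final letter is not what conditions the rule; the number of vowels is.
"lohot" has 2 vowels. The stems with 2 vowels (kohgup → koibhgup, dabes → daibbes) insert -ib- after the first vowel.
So lohot → loibhot.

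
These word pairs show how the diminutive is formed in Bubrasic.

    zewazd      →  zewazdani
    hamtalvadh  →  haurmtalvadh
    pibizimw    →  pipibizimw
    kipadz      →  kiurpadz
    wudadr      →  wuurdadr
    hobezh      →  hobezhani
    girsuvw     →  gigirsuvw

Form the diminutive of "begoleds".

beurgoleds

hamtalvadh and hobezh both end in -h yet inflect differently (haurmtalvadh, hobezhani), so the final letter is not what conditions the rule; the second-to-last letter is.
"begoleds" has second-to-last letter 'd'. The stems whose second-to-last letter is 'd' (hamtalvadh → haurmtalvadh, wudadr → wuurdadr, kipadz → kiurpadz) insert -ur- after the first vowel.
The other patterns: stems whose second-to-last letter is 'z' add -ani; stems whose second-to-last letter is 'm' or 'v' repeat the first consonant+vowel as a prefix.
So begoleds → beurgoleds.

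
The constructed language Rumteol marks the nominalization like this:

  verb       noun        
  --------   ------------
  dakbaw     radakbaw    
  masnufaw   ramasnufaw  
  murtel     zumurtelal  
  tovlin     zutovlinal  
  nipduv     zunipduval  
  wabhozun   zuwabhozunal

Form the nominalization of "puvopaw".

masnufaw and murtel both begin with m- yet inflect differently (ramasnufaw, zumurtelal), so the first letter is not what conditions the rule; the final letter is.
"puvopaw" ends in -w. The stems ending in -w (dakbaw → radakbaw, masnufaw → ramasnufaw) add the prefix ra-.
So puvopaw → rapuvopaw.

rapuvopaw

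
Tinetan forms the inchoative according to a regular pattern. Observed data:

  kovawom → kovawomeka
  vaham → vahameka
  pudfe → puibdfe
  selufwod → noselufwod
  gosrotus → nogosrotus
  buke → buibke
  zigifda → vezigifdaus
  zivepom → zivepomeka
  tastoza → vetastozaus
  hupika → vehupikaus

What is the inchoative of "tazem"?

tazemeka

vaham and zigifda both have last vowel 'a' yet inflect differently (vahameka, vezigifdaus), so the last vowel is not what conditions the rule; the final letter is.
"tazem" ends in -m. The stems ending in -m (kovawom → kovawomeka, zivepom → zivepomeka, vaham → vahameka) add -eka.
The other patterns: stems ending in -e insert -ib- after the first vowel; stems ending in -a add ve- … -us around the stem; stems ending in -d or -s add the prefix no-.
So tazem → tazemeka.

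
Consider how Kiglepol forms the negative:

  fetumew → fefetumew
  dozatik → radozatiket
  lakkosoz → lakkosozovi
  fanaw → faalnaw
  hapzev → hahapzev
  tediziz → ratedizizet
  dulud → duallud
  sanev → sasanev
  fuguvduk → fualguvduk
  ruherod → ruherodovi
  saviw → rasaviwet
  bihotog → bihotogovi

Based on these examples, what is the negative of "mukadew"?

"mukadew" has last vowel 'e'. The stems whose last vowel is 'e' (hapzev → hahapzev, fetumew → fefetumew, sanev → sasanev) repeat the first consonant+vowel as a prefix.
The other patterns: stems whose last vowel is 'o' add -ovi; stems whose last vowel is 'i' add ra- … -et around the stem; stems whose last vowel is 'a' or 'u' insert -al- after the first vowel.
So mukadew → mumukadew.

mumukadew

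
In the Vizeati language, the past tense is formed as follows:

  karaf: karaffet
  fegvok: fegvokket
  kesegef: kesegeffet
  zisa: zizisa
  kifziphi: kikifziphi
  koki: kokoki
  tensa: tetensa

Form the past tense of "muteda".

mumuteda

"muteda" ends in a vowel. The stems ending in a vowel (zisa → zizisa, kifziphi → kikifziphi, koki → kokoki) repeat the first consonant+vowel as a prefix.
So muteda → mumuteda.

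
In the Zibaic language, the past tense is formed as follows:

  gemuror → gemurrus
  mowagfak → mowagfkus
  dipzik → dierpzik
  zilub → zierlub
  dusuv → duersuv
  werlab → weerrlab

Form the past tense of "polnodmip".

mowagfak and dipzik both end in -k yet inflect differently (mowagfkus, dierpzik), so the final letter is not what conditions the rule; the number of vowels is.
"polnodmip" has 3 vowels. The stems with 3 vowels (gemuror → gemurrus, mowagfak → mowagfkus) delete the last vowel and add -us.
The other pattern: stems with 2 vowels insert -er- after the first vowel.
So polnodmip → polnodmpus.

polnodmpus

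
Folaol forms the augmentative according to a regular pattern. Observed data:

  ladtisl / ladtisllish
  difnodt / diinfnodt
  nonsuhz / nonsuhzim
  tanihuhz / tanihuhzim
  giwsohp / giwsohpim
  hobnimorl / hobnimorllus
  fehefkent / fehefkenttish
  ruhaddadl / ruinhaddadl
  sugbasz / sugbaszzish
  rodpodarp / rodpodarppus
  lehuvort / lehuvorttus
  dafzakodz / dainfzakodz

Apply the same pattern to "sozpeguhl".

rodpodarp and giwsohp both end in -p yet inflect differently (rodpodarppus, giwsohpim), so the final letter is not what conditions the rule; the second-to-last letter is.
"sozpeguhl" has second-to-last letter 'h'. The stems whose second-to-last letter is 'h' (giwsohp → giwsohpim, nonsuhz → nonsuhzim, tanihuhz → tanihuhzim) add -im.
The other patterns: stems whose second-to-last letter is 'r' double the final consonant and add -us; stems whose second-to-last letter is 'd' insert -in- after the first vowel; stems whose second-to-last letter is 'n' or 's' double the final consonant and add -ish.
So sozpeguhl → sozpeguhlim.

sozpeguhlim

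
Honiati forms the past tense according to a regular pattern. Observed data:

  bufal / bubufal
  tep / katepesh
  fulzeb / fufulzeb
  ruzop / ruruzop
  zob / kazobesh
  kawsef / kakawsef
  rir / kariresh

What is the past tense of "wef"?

zob and fulzeb both end in -b yet inflect differently (kazobesh, fufulzeb), so the final letter is not what conditions the rule; the number of vowels is.
"wef" has 1 vowel. The stems with 1 vowel (zob → kazobesh, rir → kariresh, tep → katepesh) add ka- … -esh around the stem.
So wef → kawefesh.

kawefesh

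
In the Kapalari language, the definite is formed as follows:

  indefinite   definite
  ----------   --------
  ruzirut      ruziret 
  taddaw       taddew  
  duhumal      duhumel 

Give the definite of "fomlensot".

fomlenset

Every pair shown (ruzirut → ruziret, taddaw → taddew, duhumal → duhumel) follows the same rule: change the last vowel to 'e'.
So fomlensot → fomlenset.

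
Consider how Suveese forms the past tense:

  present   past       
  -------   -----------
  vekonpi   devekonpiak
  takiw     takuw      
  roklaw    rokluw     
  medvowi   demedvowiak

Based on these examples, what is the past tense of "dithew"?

vekonpi and takiw both have last vowel 'i' yet inflect differently (devekonpiak, takuw), so the last vowel is not what conditions the rule; whether the stem ends in a vowel or a consonant is.
"dithew" ends in a consonant. The stems ending in a consonant (takiw → takuw, roklaw → rokluw) change the last vowel to 'u'.
The other pattern: stems ending in a vowel add de- … -ak around the stem.
So dithew → dithuw.

dithuw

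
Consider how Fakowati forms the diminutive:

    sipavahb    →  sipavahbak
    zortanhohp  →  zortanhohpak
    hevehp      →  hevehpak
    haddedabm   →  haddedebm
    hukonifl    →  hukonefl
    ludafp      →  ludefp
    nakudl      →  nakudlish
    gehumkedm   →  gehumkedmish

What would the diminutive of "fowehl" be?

zortanhohp and ludafp both end in -p yet inflect differently (zortanhohpak, ludefp), so the final letter is not what conditions the rule; the second-to-last letter is.
"fowehl" has second-to-last letter 'h'. The stems whose second-to-last letter is 'h' (sipavahb → sipavahbak, zortanhohp → zortanhohpak, hevehp → hevehpak) add -ak.
The other patterns: stems whose second-to-last letter is 'b' or 'f' change the last vowel to 'e'; stems whose second-to-last letter is 'd' add -ish.
So fowehl → fowehlak.

fowehlak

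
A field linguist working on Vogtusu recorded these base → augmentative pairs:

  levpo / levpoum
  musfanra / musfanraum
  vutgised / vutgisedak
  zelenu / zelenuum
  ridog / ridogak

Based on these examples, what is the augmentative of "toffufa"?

toffufaum

"toffufa" ends in a vowel. The stems ending in a vowel (zelenu → zelenuum, levpo → levpoum, musfanra → musfanraum) add -um.
So toffufa → toffufaum.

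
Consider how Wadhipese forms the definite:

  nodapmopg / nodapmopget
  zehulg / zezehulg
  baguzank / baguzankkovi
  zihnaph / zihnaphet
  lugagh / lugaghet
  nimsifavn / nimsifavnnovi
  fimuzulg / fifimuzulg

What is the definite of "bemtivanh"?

nodapmopg and fimuzulg both end in -g yet inflect differently (nodapmopget, fifimuzulg), so the final letter is not what conditions the rule; the second-to-last letter is.
"bemtivanh" has second-to-last letter 'n'. The one such stem in the data (baguzank → baguzankkovi) doubles the final consonant and adds -ovi (as does nimsifavn), so the same rule applies.
The other patterns: stems whose second-to-last letter is 'g' or 'p' add -et; stems whose second-to-last letter is 'l' repeat the first consonant+vowel as a prefix.
So bemtivanh → bemtivanhhovi.

bemtivanhhovi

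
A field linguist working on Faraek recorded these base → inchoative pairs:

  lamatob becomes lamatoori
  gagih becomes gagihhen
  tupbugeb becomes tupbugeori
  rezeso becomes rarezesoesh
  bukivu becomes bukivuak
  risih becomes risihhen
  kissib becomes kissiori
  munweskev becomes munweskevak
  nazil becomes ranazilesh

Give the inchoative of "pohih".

"pohih" ends in -h. The stems ending in -h (risih → risihhen, gagih → gagihhen) double the final consonant and add -en.
So pohih → pohihhen.

pohihhen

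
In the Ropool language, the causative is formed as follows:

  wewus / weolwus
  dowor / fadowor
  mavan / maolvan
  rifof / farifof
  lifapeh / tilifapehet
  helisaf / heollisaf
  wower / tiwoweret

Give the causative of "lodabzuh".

looldabzuh

wower and dowor both end in -r yet inflect differently (tiwoweret, fadowor), so the final letter is not what conditions the rule; the last vowel is.
"lodabzuh" has last vowel 'u'. The one such stem in the data (wewus → weolwus) inserts -ol- after the first vowel (as do mavan, helisaf), so the same rule applies.
So lodabzuh → looldabzuh.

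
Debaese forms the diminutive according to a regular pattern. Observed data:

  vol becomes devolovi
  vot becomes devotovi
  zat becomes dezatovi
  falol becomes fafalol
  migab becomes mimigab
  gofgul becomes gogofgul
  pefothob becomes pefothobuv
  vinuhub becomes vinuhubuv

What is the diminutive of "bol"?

vol and falol both end in -l yet inflect differently (devolovi, fafalol), so the final letter is not what conditions the rule; the number of vowels is.
"bol" has 1 vowel. The stems with 1 vowel (vol → devolovi, vot → devotovi, zat → dezatovi) add de- … -ovi around the stem.
So bol → debolovi.

debolovi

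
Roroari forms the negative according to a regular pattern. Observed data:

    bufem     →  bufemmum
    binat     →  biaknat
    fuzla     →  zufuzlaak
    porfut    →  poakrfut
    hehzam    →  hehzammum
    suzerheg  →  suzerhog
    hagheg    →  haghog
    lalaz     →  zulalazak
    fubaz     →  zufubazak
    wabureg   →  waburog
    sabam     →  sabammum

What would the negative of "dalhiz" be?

fubaz and sabam both have last vowel 'a' yet inflect differently (zufubazak, sabammum), so the last vowel is not what conditions the rule; the final letter is.
"dalhiz" ends in -z. The stems ending in -z (fubaz → zufubazak, lalaz → zulalazak) add zu- … -ak around the stem.
The other patterns: stems ending in -m double the final consonant and add -um; stems ending in -g change the last vowel to 'o'; stems ending in -t insert -ak- after the first vowel.
So dalhiz → zudalhizak.

zudalhizak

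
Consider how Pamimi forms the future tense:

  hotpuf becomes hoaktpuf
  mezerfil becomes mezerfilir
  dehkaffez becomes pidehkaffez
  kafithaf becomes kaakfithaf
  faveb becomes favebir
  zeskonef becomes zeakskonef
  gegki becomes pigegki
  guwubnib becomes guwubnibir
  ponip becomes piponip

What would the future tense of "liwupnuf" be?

liakwupnuf

faveb and zeskonef both have last vowel 'e' yet inflect differently (favebir, zeakskonef), so the last vowel is not what conditions the rule; the final letter is.
"liwupnuf" ends in -f. The stems ending in -f (hotpuf → hoaktpuf, kafithaf → kaakfithaf, zeskonef → zeakskonef) insert -ak- after the first vowel.
The other patterns: stems ending in -b or -l add -ir; stems ending in -i, -p or -z add the prefix pi-.
So liwupnuf → liakwupnuf.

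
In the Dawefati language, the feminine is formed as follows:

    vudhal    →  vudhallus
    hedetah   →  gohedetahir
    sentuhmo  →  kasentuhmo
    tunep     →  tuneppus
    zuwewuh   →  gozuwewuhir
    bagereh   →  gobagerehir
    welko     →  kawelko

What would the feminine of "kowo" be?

hedetah and vudhal both have last vowel 'a' yet inflect differently (gohedetahir, vudhallus), so the last vowel is not what conditions the rule; the final letter is.
"kowo" ends in -o. The stems ending in -o (sentuhmo → kasentuhmo, welko → kawelko) add the prefix ka-.
So kowo → kakowo.

kakowo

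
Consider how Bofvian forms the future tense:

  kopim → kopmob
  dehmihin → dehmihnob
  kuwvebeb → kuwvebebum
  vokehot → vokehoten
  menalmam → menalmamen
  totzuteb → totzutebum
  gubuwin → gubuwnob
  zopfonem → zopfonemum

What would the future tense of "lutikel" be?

lutikelum

kopim and zopfonem both end in -m yet inflect differently (kopmob, zopfonemum), so the final letter is not what conditions the rule; the last vowel is.
"lutikel" has last vowel 'e'. The stems whose last vowel is 'e' (zopfonem → zopfonemum, kuwvebeb → kuwvebebum, totzuteb → totzutebum) add -um.
So lutikel → lutikelum.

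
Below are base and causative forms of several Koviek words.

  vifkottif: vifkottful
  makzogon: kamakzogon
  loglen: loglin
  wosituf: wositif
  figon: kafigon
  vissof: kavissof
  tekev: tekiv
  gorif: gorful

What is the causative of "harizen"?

"harizen" has last vowel 'e'. The stems whose last vowel is 'e' (loglen → loglin, tekev → tekiv) change the last vowel to 'i'.
So harizen → harizin.

harizin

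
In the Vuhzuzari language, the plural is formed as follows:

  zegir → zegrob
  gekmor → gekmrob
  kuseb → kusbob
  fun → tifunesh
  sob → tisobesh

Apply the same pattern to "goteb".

gotbob

kuseb and sob both end in -b yet inflect differently (kusbob, tisobesh), so the final letter is not what conditions the rule; the number of vowels is.
"goteb" has 2 vowels. The stems with 2 vowels (zegir → zegrob, gekmor → gekmrob, kuseb → kusbob) delete the last vowel and add -ob.
The other pattern: stems with 1 vowel add ti- … -esh around the stem.
So goteb → gotbob.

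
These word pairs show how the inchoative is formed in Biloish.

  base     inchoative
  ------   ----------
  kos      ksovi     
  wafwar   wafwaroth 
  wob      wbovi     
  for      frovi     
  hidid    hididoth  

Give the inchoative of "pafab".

pafaboth

wafwar and for both end in -r yet inflect differently (wafwaroth, frovi), so the final letter is not what conditions the rule; the number of vowels is.
"pafab" has 2 vowels. The stems with 2 vowels (wafwar → wafwaroth, hidid → hididoth) add -oth.
So pafab → pafaboth.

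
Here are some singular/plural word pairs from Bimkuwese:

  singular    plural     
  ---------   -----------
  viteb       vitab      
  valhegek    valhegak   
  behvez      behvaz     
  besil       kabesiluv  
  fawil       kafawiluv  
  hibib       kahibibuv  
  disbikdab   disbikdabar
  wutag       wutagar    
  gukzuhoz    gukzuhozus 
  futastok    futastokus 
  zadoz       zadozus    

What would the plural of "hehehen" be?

hehehan

viteb and hibib both end in -b yet inflect differently (vitab, kahibibuv), so the final letter is not what conditions the rule; the last vowel is.
"hehehen" has last vowel 'e'. The stems whose last vowel is 'e' (viteb → vitab, valhegek → valhegak, behvez → behvaz) change the last vowel to 'a'.
So hehehen → hehehan.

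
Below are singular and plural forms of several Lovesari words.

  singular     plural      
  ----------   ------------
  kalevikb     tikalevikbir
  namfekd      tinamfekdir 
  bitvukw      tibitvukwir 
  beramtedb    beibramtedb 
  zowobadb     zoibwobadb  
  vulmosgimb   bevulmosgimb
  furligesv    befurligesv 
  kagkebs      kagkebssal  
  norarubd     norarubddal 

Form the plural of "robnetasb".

berobnetasb

kalevikb and beramtedb both end in -b yet inflect differently (tikalevikbir, beibramtedb), so the final letter is not what conditions the rule; the second-to-last letter is.
"robnetasb" has second-to-last letter 's'. The one such stem in the data (furligesv → befurligesv) adds the prefix be-, so the same rule applies.
The other patterns: stems whose second-to-last letter is 'k' add ti- … -ir around the stem; stems whose second-to-last letter is 'd' insert -ib- after the first vowel; stems whose second-to-last letter is 'b' double the final consonant and add -al.
So robnetasb → berobnetasb.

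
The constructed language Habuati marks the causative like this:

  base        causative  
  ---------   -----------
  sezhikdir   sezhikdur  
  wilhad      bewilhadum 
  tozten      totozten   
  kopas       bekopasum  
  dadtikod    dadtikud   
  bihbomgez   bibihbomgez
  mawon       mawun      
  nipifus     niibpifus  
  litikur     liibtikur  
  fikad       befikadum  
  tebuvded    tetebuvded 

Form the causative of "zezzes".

"zezzes" has last vowel 'e'. The stems whose last vowel is 'e' (bihbomgez → bibihbomgez, tebuvded → tetebuvded, tozten → totozten) repeat the first consonant+vowel as a prefix.
So zezzes → zezezzes.

zezezzes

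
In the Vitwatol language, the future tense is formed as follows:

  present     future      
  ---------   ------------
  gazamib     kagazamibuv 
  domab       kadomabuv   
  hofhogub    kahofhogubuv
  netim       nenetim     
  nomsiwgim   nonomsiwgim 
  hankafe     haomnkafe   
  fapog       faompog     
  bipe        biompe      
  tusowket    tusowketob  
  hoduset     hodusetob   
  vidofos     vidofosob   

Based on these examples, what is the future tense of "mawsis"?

gazamib and netim both have last vowel 'i' yet inflect differently (kagazamibuv, nenetim), so the last vowel is not what conditions the rule; the final letter is.
"mawsis" ends in -s. The one such stem in the data (vidofos → vidofosob) adds -ob, so the same rule applies.
The other patterns: stems ending in -b add ka- … -uv around the stem; stems ending in -m repeat the first consonant+vowel as a prefix; stems ending in -e or -g insert -om- after the first vowel.
So mawsis → mawsisob.

mawsisob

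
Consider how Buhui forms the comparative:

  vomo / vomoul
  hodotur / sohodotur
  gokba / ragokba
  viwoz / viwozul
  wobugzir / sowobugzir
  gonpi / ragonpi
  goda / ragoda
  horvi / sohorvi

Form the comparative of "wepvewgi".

sowepvewgi

gonpi and horvi both end in -i yet inflect differently (ragonpi, sohorvi), so the final letter is not what conditions the rule; the first letter is.
"wepvewgi" begins with w-. The one such stem in the data (wobugzir → sowobugzir) adds the prefix so-, so the same rule applies.
So wepvewgi → sowepvewgi.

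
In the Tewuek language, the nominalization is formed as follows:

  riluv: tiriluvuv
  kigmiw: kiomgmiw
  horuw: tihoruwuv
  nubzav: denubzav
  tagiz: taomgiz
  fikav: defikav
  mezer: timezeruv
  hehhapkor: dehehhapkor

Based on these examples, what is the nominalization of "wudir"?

wuomdir

riluv and nubzav both end in -v yet inflect differently (tiriluvuv, denubzav), so the final letter is not what conditions the rule; the last vowel is.
"wudir" has last vowel 'i'. The stems whose last vowel is 'i' (kigmiw → kiomgmiw, tagiz → taomgiz) insert -om- after the first vowel.
The other patterns: stems whose last vowel is 'e' or 'u' add ti- … -uv around the stem; stems whose last vowel is 'a' or 'o' add the prefix de-.
So wudir → wuomdir.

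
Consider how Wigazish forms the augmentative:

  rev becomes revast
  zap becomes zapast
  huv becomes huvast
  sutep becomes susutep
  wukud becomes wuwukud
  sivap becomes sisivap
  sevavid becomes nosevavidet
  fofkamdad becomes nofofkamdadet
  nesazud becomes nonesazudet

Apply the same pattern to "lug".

"lug" has 1 vowel. The stems with 1 vowel (rev → revast, zap → zapast, huv → huvast) add -ast.
The other patterns: stems with 2 vowels repeat the first consonant+vowel as a prefix; stems with 3 vowels add no- … -et around the stem.
So lug → lugast.

lugast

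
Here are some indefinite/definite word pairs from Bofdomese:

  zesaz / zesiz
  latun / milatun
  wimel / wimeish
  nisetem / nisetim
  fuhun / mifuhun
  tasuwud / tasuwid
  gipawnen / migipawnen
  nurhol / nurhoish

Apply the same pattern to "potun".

"potun" ends in -n. The stems ending in -n (fuhun → mifuhun, latun → milatun, gipawnen → migipawnen) add the prefix mi-.
So potun → mipotun.

mipotun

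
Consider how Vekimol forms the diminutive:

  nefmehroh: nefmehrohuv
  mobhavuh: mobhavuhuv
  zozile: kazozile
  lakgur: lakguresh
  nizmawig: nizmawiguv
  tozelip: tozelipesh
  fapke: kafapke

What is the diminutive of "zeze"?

kazeze

tozelip and nizmawig both have last vowel 'i' yet inflect differently (tozelipesh, nizmawiguv), so the last vowel is not what conditions the rule; the final letter is.
"zeze" ends in -e. The stems ending in -e (zozile → kazozile, fapke → kafapke) add the prefix ka-.
So zeze → kazeze.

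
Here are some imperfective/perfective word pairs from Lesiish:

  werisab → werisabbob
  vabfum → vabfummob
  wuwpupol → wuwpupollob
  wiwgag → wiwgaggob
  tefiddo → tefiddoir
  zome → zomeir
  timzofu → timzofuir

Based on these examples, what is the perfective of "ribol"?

ribollob

wuwpupol and tefiddo both have last vowel 'o' yet inflect differently (wuwpupollob, tefiddoir), so the last vowel is not what conditions the rule; whether the stem ends in a vowel or a consonant is.
"ribol" ends in a consonant. The stems ending in a consonant (werisab → werisabbob, vabfum → vabfummob, wuwpupol → wuwpupollob) double the final consonant and add -ob.
So ribol → ribollob.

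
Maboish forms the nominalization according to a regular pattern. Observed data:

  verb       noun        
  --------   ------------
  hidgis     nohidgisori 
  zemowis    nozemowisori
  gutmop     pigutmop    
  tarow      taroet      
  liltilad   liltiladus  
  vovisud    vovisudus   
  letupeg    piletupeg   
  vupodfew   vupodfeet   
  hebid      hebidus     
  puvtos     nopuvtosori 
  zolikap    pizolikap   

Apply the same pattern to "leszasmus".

noleszasmusori

hebid and hidgis both have last vowel 'i' yet inflect differently (hebidus, nohidgisori), so the last vowel is not what conditions the rule; the final letter is.
"leszasmus" ends in -s. The stems ending in -s (hidgis → nohidgisori, puvtos → nopuvtosori, zemowis → nozemowisori) add no- … -ori around the stem.
So leszasmus → noleszasmusori.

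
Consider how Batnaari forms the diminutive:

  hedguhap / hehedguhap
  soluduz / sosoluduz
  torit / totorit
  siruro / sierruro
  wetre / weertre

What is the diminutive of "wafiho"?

soluduz and siruro both begin with s- yet inflect differently (sosoluduz, sierruro), so the first letter is not what conditions the rule; whether the stem ends in a vowel or a consonant is.
"wafiho" ends in a vowel. The stems ending in a vowel (siruro → sierruro, wetre → weertre) insert -er- after the first vowel.
The other pattern: stems ending in a consonant repeat the first consonant+vowel as a prefix.
So wafiho → waerfiho.

waerfiho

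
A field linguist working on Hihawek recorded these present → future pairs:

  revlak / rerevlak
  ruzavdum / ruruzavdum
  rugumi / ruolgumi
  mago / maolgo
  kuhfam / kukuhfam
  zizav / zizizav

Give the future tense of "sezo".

seolzo

"sezo" ends in a vowel. The stems ending in a vowel (rugumi → ruolgumi, mago → maolgo) insert -ol- after the first vowel.
So sezo → seolzo.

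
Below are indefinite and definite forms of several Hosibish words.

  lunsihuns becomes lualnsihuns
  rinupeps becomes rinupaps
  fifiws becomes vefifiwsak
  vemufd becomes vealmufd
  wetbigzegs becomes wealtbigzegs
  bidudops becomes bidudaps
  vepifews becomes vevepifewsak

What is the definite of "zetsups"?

zetsaps

fifiws and bidudops both end in -s yet inflect differently (vefifiwsak, bidudaps), so the final letter is not what conditions the rule; the second-to-last letter is.
"zetsups" has second-to-last letter 'p'. The stems whose second-to-last letter is 'p' (bidudops → bidudaps, rinupeps → rinupaps) change the last vowel to 'a'.
The other patterns: stems whose second-to-last letter is 'w' add ve- … -ak around the stem; stems whose second-to-last letter is 'f', 'g' or 'n' insert -al- after the first vowel.
So zetsups → zetsaps.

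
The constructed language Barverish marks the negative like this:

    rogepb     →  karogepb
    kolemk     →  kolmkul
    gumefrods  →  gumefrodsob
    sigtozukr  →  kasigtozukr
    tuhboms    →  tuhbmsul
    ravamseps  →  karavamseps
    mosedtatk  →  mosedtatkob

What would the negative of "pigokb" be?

"pigokb" has second-to-last letter 'k'. The one such stem in the data (sigtozukr → kasigtozukr) adds the prefix ka-, so the same rule applies.
The other patterns: stems whose second-to-last letter is 'm' delete the last vowel and add -ul; stems whose second-to-last letter is 'd' or 't' add -ob.
So pigokb → kapigokb.

kapigokb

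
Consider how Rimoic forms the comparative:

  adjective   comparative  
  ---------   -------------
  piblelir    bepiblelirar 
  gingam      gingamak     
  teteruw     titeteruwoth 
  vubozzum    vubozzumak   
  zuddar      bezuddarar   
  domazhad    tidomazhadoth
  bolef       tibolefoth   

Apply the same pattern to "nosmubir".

benosmubirar

gingam and zuddar both have last vowel 'a' yet inflect differently (gingamak, bezuddarar), so the last vowel is not what conditions the rule; the final letter is.
"nosmubir" ends in -r. The stems ending in -r (piblelir → bepiblelirar, zuddar → bezuddarar) add be- … -ar around the stem.
The other patterns: stems ending in -m add -ak; stems ending in -d, -f or -w add ti- … -oth around the stem.
So nosmubir → benosmubirar.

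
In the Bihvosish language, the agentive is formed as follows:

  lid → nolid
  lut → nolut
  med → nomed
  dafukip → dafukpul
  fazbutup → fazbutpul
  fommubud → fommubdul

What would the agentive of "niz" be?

noniz

"niz" has 1 vowel. The stems with 1 vowel (lid → nolid, lut → nolut, med → nomed) add the prefix no-.
So niz → noniz.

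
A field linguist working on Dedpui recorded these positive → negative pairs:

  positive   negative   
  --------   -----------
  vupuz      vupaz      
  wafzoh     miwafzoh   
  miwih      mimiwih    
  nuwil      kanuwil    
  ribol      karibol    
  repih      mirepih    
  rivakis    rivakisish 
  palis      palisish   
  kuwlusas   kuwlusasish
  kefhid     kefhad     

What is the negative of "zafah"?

ribol and wafzoh both have last vowel 'o' yet inflect differently (karibol, miwafzoh), so the last vowel is not what conditions the rule; the final letter is.
"zafah" ends in -h. The stems ending in -h (wafzoh → miwafzoh, miwih → mimiwih, repih → mirepih) add the prefix mi-.
So zafah → mizafah.

mizafah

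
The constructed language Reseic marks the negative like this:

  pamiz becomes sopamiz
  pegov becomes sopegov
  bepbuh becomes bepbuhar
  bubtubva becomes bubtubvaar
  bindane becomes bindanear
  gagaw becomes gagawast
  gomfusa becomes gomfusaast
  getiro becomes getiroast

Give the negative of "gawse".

gawseast

bubtubva and gomfusa both end in -a yet inflect differently (bubtubvaar, gomfusaast), so the final letter is not what conditions the rule; the first letter is.
"gawse" begins with g-. The stems beginning with g- (gagaw → gagawast, gomfusa → gomfusaast, getiro → getiroast) add -ast.
The other patterns: stems beginning with p- add the prefix so-; stems beginning with b- add -ar.
So gawse → gawseast.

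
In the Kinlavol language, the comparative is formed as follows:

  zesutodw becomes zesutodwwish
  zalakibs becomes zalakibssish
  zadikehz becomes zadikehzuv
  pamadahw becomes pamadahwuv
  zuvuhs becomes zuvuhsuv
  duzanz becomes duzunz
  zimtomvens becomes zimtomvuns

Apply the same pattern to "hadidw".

zimtomvens and zuvuhs both end in -s yet inflect differently (zimtomvuns, zuvuhsuv), so the final letter is not what conditions the rule; the second-to-last letter is.
"hadidw" has second-to-last letter 'd'. The one such stem in the data (zesutodw → zesutodwwish) doubles the final consonant and adds -ish (as does zalakibs), so the same rule applies.
The other patterns: stems whose second-to-last letter is 'n' change the last vowel to 'u'; stems whose second-to-last letter is 'h' add -uv.
So hadidw → hadidwwish.

hadidwwish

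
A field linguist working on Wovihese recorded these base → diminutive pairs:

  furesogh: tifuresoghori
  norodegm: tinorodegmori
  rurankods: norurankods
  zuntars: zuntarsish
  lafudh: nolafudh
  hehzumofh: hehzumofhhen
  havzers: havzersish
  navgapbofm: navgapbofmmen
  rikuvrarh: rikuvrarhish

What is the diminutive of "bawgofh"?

"bawgofh" has second-to-last letter 'f'. The stems whose second-to-last letter is 'f' (hehzumofh → hehzumofhhen, navgapbofm → navgapbofmmen) double the final consonant and add -en.
So bawgofh → bawgofhhen.

bawgofhhen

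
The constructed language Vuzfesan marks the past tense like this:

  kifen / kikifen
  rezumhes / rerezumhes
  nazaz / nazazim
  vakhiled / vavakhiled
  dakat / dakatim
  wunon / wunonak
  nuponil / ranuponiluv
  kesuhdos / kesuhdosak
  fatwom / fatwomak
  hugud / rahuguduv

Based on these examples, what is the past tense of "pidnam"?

vakhiled and hugud both end in -d yet inflect differently (vavakhiled, rahuguduv), so the final letter is not what conditions the rule; the last vowel is.
"pidnam" has last vowel 'a'. The stems whose last vowel is 'a' (dakat → dakatim, nazaz → nazazim) add -im.
So pidnam → pidnamim.

pidnamim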